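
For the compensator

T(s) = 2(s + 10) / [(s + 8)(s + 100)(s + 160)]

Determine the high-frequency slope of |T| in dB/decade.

Each pole contributes −20 dB/decade at high frequency; each zero contributes +20 dB/decade.
Net: 1 zero(s) − 3 pole(s) → -40 dB/decade.

-40 dB/decade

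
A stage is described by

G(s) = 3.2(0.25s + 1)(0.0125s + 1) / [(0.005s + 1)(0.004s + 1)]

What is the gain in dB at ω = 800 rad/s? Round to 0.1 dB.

At ω = 800 rad/s:
zero (1 + j800·0.25) = 1 + j200 → |·| ≈ 200, ∠ ≈ 89.71°
zero (1 + j800·0.0125) = 1 + j10 → |·| ≈ 10.05, ∠ ≈ 84.29°
pole (1 + j800·0.005) = 1 + j4 → |·| ≈ 4.1231, ∠ ≈ 75.96°
pole (1 + j800·0.004) = 1 + j3.2 → |·| ≈ 3.3526, ∠ ≈ 72.65°
|G| = 3.2 · 200 · 10.05 / (4.1231 · 3.3526) ≈ 465.31
Gain = 20 log₁₀(465.31) ≈ 53.35 dB

53.4 dB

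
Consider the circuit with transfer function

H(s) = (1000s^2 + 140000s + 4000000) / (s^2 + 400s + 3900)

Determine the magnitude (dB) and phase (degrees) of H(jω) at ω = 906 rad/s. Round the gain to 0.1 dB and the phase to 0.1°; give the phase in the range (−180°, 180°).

Substitute s = j906:
Numerator: 1000(j906)^2 + 140000(j906) + 4000000 = -816836000 + j126840000
Denominator: (j906)^2 + 400(j906) + 3900 = -816936 + j362400
|N| = √(816836000² + 126840000²) ≈ 8.2663e+08, ∠N ≈ 171.17°
|D| = √(816936² + 362400²) ≈ 8.9371e+05, ∠D ≈ 156.08°
|H| = 8.2663e+08 / 8.9371e+05 ≈ 924.94
Gain = 20 log₁₀(924.94) ≈ 59.32 dB
∠H = 171.17° − 156.08° = 15.09°

59.3 dB, 15.1°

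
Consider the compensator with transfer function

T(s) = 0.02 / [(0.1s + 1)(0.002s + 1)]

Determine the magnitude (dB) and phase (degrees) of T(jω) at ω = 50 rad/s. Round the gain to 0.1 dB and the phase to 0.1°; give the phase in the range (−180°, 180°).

At ω = 50 rad/s:
pole (1 + j50·0.1) = 1 + j5 → |·| ≈ 5.099, ∠ ≈ 78.69°
pole (1 + j50·0.002) = 1 + j0.1 → |·| ≈ 1.005, ∠ ≈ 5.71°
|T| = 0.02 · 1 / (5.099 · 1.005) ≈ 0.0039028
Gain = 20 log₁₀(0.0039028) ≈ -48.17 dB
∠T = (0°) − (78.69° + 5.71°) = -84.40°

-48.2 dB, -84.4°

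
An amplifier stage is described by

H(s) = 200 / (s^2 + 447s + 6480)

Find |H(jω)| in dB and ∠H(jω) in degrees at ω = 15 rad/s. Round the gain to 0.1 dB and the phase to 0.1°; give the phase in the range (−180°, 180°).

Substitute s = j15:
Numerator: 200 = 200 + j0
Denominator: (j15)^2 + 447(j15) + 6480 = 6255 + j6705
|N| = √(200² + 0²) ≈ 200, ∠N ≈ 0.00°
|D| = √(6255² + 6705²) ≈ 9169.6, ∠D ≈ 46.99°
|H| = 200 / 9169.6 ≈ 0.021811
Gain = 20 log₁₀(0.021811) ≈ -33.23 dB
∠H = 0.00° − 46.99° = -46.99°

-33.2 dB, -47.0°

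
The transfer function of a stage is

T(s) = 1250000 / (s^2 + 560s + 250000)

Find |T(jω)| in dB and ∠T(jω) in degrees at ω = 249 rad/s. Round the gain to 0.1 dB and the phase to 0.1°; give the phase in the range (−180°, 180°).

14.6 dB, -36.6°

At s = jω = j249:
quadratic: (j249)² + 560·j249 + 250000 = 187999 + j139440 → |·| ≈ 2.3407e+05, ∠ ≈ 36.56°
|T| = 1250000 / 2.3407e+05 ≈ 5.3403
Gain = 20 log₁₀(5.3403) ≈ 14.55 dB
∠T = 0.00° − 36.56° = -36.56°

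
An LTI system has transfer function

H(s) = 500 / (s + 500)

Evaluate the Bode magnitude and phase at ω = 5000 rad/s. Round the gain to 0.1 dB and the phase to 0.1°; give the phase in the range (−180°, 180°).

-20.0 dB, -84.3°

At s = jω = j5000:
pole (s+500): 500 + j5000 → |·| = √(500²+5000²) = √25250000 ≈ 5024.9, ∠ = arctan(5000/500) ≈ 84.29°
|H| = 500 / 5024.9 ≈ 0.099504
Gain = 20 log₁₀(0.099504) ≈ -20.04 dB
∠H = 0.00° − 84.29° = -84.29°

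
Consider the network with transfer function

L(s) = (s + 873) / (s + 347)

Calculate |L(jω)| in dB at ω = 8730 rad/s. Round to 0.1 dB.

Substitute s = j8730:
Numerator: (j8730) + 873 = 873 + j8730
Denominator: (j8730) + 347 = 347 + j8730
|N| = √(873² + 8730²) ≈ 8773.5, ∠N ≈ 84.29°
|D| = √(347² + 8730²) ≈ 8736.9, ∠D ≈ 87.72°
|L| = 8773.5 / 8736.9 ≈ 1.0042
Gain = 20 log₁₀(1.0042) ≈ 0.04 dB

0.0 dB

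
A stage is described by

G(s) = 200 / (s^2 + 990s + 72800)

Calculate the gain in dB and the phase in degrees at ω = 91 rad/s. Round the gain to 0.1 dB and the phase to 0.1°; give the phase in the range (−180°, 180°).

-54.9 dB, -54.4°

Substitute s = j91:
Numerator: 200 = 200 + j0
Denominator: (j91)^2 + 990(j91) + 72800 = 64519 + j90090
|N| = √(200² + 0²) ≈ 200, ∠N ≈ 0.00°
|D| = √(64519² + 90090²) ≈ 1.1081e+05, ∠D ≈ 54.39°
|G| = 200 / 1.1081e+05 ≈ 0.0018049
Gain = 20 log₁₀(0.0018049) ≈ -54.87 dB
∠G = 0.00° − 54.39° = -54.39°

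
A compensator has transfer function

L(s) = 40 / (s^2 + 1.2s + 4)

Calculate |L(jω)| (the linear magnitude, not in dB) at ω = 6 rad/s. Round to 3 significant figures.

At s = jω = j6:
quadratic: (j6)² + 1.2·j6 + 4 = -32 + j7.2 → |·| ≈ 32.8, ∠ ≈ 167.32°
|L| = 40 / 32.8 ≈ 1.2195

1.22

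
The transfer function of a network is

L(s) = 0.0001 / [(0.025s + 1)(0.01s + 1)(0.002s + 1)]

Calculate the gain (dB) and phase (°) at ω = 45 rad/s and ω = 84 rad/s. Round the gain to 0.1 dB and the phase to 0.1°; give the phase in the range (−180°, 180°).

ω = 45: -84.4 dB, -77.7°; ω = 84: -89.8 dB, -114.1°

At ω = 45 rad/s:
pole (1 + j45·0.025) = 1 + j1.125 → |·| ≈ 1.5052, ∠ ≈ 48.37°
pole (1 + j45·0.01) = 1 + j0.45 → |·| ≈ 1.0966, ∠ ≈ 24.23°
pole (1 + j45·0.002) = 1 + j0.09 → |·| ≈ 1.004, ∠ ≈ 5.14°
|L| = 0.0001 · 1 / (1.5052 · 1.0966 · 1.004) ≈ 6.0343e-05
Gain = 20 log₁₀(6.0343e-05) ≈ -84.39 dB
∠L = (0°) − (48.37° + 24.23° + 5.14°) = -77.74°

At ω = 84 rad/s:
pole (1 + j84·0.025) = 1 + j2.1 → |·| ≈ 2.3259, ∠ ≈ 64.54°
pole (1 + j84·0.01) = 1 + j0.84 → |·| ≈ 1.306, ∠ ≈ 40.03°
pole (1 + j84·0.002) = 1 + j0.168 → |·| ≈ 1.014, ∠ ≈ 9.54°
|L| = 0.0001 · 1 / (2.3259 · 1.306 · 1.014) ≈ 3.2466e-05
Gain = 20 log₁₀(3.2466e-05) ≈ -89.77 dB
∠L = (0°) − (64.54° + 40.03° + 9.54°) = -114.11°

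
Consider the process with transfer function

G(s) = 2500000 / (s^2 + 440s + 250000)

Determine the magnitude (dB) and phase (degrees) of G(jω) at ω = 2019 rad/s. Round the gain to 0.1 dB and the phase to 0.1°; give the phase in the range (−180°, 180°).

-3.9 dB, -166.9°

At s = jω = j2019:
quadratic: (j2019)² + 440·j2019 + 250000 = -3826361 + j888360 → |·| ≈ 3.9281e+06, ∠ ≈ 166.93°
|G| = 2500000 / 3.9281e+06 ≈ 0.63644
Gain = 20 log₁₀(0.63644) ≈ -3.92 dB
∠G = 0.00° − 166.93° = -166.93°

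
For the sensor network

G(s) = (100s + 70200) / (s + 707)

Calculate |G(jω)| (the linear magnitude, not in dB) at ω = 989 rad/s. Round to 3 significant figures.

Substitute s = j989:
Numerator: 100(j989) + 70200 = 70200 + j98900
Denominator: (j989) + 707 = 707 + j989
|N| = √(70200² + 98900²) ≈ 1.2128e+05, ∠N ≈ 54.63°
|D| = √(707² + 989²) ≈ 1215.7, ∠D ≈ 54.44°
|G| = 1.2128e+05 / 1215.7 ≈ 99.761

99.8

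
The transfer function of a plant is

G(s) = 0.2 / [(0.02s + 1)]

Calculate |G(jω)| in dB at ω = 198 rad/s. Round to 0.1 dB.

At ω = 198 rad/s:
pole (1 + j198·0.02) = 1 + j3.96 → |·| ≈ 4.0843, ∠ ≈ 75.83°
|G| = 0.2 · 1 / (4.0843) ≈ 0.048968
Gain = 20 log₁₀(0.048968) ≈ -26.20 dB

-26.2 dB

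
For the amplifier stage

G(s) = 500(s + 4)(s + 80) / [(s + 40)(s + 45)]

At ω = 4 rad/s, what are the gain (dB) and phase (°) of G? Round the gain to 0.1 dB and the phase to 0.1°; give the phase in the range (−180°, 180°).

41.9 dB, 37.1°

At s = jω = j4:
zero (s+4): 4 + j4 → |·| = √(4²+4²) = √32 ≈ 5.6569, ∠ = arctan(4/4) ≈ 45.00°
zero (s+80): 80 + j4 → |·| = √(80²+4²) = √6416 ≈ 80.1, ∠ = arctan(4/80) ≈ 2.86°
pole (s+40): 40 + j4 → |·| = √(40²+4²) = √1616 ≈ 40.2, ∠ = arctan(4/40) ≈ 5.71°
pole (s+45): 45 + j4 → |·| = √(45²+4²) = √2041 ≈ 45.177, ∠ = arctan(4/45) ≈ 5.08°
|G| = 500 · 453.12 / 1816.1 ≈ 124.75
Gain = 20 log₁₀(124.75) ≈ 41.92 dB
∠G = 47.86° − 10.79° = 37.07°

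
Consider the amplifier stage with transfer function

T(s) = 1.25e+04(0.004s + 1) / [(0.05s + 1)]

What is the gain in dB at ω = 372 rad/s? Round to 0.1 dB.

At ω = 372 rad/s:
zero (1 + j372·0.004) = 1 + j1.488 → |·| ≈ 1.7928, ∠ ≈ 56.10°
pole (1 + j372·0.05) = 1 + j18.6 → |·| ≈ 18.627, ∠ ≈ 86.92°
|T| = 1.25e+04 · 1.7928 / (18.627) ≈ 1203.1
Gain = 20 log₁₀(1203.1) ≈ 61.61 dB

61.6 dB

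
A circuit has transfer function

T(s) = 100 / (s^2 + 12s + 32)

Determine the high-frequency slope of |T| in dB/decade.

-40 dB/decade

Each pole contributes −20 dB/decade at high frequency; each zero contributes +20 dB/decade.
Net: 0 zero(s) − 2 pole(s) → -40 dB/decade.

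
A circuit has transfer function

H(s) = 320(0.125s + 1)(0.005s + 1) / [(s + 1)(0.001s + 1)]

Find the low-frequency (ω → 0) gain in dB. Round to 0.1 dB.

H(0) = 320 · 1 / 1 = 320
20 log₁₀(320) ≈ 50.10 dB

50.1 dB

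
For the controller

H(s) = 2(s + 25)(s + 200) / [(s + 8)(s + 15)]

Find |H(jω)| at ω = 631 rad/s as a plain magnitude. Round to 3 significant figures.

2.10

At s = jω = j631:
zero (s+25): 25 + j631 → |·| = √(25²+631²) = √398786 ≈ 631.5, ∠ = arctan(631/25) ≈ 87.73°
zero (s+200): 200 + j631 → |·| = √(200²+631²) = √438161 ≈ 661.94, ∠ = arctan(631/200) ≈ 72.41°
pole (s+8): 8 + j631 → |·| = √(8²+631²) = √398225 ≈ 631.05, ∠ = arctan(631/8) ≈ 89.27°
pole (s+15): 15 + j631 → |·| = √(15²+631²) = √398386 ≈ 631.18, ∠ = arctan(631/15) ≈ 88.64°
|H| = 2 · 4.1802e+05 / 3.9831e+05 ≈ 2.099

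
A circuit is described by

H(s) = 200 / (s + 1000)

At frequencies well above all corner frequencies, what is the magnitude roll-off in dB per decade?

Each pole contributes −20 dB/decade at high frequency; each zero contributes +20 dB/decade.
Net: 0 zero(s) − 1 pole(s) → -20 dB/decade.

-20 dB/decade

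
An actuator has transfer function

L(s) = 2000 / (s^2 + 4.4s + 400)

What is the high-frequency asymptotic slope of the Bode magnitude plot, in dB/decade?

-40 dB/decade

Each pole contributes −20 dB/decade at high frequency; each zero contributes +20 dB/decade.
Net: 0 zero(s) − 2 pole(s) → -40 dB/decade.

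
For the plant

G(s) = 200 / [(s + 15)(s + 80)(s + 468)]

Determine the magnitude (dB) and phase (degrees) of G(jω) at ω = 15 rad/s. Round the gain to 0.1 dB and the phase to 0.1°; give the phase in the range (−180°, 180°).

At s = jω = j15:
pole (s+15): 15 + j15 → |·| = √(15²+15²) = √450 ≈ 21.213, ∠ = arctan(15/15) ≈ 45.00°
pole (s+80): 80 + j15 → |·| = √(80²+15²) = √6625 ≈ 81.394, ∠ = arctan(15/80) ≈ 10.62°
pole (s+468): 468 + j15 → |·| = √(468²+15²) = √219249 ≈ 468.24, ∠ = arctan(15/468) ≈ 1.84°
|G| = 200 / 8.0847e+05 ≈ 0.00024738
Gain = 20 log₁₀(0.00024738) ≈ -72.13 dB
∠G = 0.00° − 57.46° = -57.46°

-72.1 dB, -57.5°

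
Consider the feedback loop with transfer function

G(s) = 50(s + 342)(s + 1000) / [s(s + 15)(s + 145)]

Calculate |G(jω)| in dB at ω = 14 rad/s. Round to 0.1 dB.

At s = jω = j14:
zero (s+342): 342 + j14 → |·| = √(342²+14²) = √117160 ≈ 342.29, ∠ = arctan(14/342) ≈ 2.34°
zero (s+1000): 1000 + j14 → |·| = √(1000²+14²) = √1000196 ≈ 1000.1, ∠ = arctan(14/1000) ≈ 0.80°
pole (s+15): 15 + j14 → |·| = √(15²+14²) = √421 ≈ 20.518, ∠ = arctan(14/15) ≈ 43.03°
pole (s+145): 145 + j14 → |·| = √(145²+14²) = √21221 ≈ 145.67, ∠ = arctan(14/145) ≈ 5.51°
pole at origin: |s| = 14, ∠ = 90.00° (in denominator)
|G| = 50 · 3.4232e+05 / 41844 ≈ 409.04
Gain = 20 log₁₀(409.04) ≈ 52.24 dB

52.2 dB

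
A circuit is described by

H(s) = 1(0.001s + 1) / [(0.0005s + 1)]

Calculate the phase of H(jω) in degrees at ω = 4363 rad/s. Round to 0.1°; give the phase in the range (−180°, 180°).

At ω = 4363 rad/s:
zero (1 + j4363·0.001) = 1 + j4.363 → |·| ≈ 4.4761, ∠ ≈ 77.09°
pole (1 + j4363·0.0005) = 1 + j2.1815 → |·| ≈ 2.3998, ∠ ≈ 65.37°
∠H = (77.09°) − (65.37°) = 11.72°

11.7°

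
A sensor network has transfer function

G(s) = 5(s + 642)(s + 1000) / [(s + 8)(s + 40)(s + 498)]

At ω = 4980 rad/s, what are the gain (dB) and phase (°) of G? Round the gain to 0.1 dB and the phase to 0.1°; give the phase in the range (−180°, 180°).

At s = jω = j4980:
zero (s+642): 642 + j4980 → |·| = √(642²+4980²) = √25212564 ≈ 5021.2, ∠ = arctan(4980/642) ≈ 82.65°
zero (s+1000): 1000 + j4980 → |·| = √(1000²+4980²) = √25800400 ≈ 5079.4, ∠ = arctan(4980/1000) ≈ 78.65°
pole (s+8): 8 + j4980 → |·| = √(8²+4980²) = √24800464 ≈ 4980, ∠ = arctan(4980/8) ≈ 89.91°
pole (s+40): 40 + j4980 → |·| = √(40²+4980²) = √24802000 ≈ 4980.2, ∠ = arctan(4980/40) ≈ 89.54°
pole (s+498): 498 + j4980 → |·| = √(498²+4980²) = √25048404 ≈ 5004.8, ∠ = arctan(4980/498) ≈ 84.29°
|G| = 5 · 2.5505e+07 / 1.2413e+11 ≈ 0.0010274
Gain = 20 log₁₀(0.0010274) ≈ -59.77 dB
∠G = 161.30° − 263.74° = -102.44°

-59.8 dB, -102.4°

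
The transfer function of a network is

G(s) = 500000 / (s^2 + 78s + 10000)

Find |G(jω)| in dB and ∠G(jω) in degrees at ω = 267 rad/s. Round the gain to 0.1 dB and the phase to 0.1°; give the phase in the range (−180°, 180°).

17.8 dB, -161.2°

At s = jω = j267:
quadratic: (j267)² + 78·j267 + 10000 = -61289 + j20826 → |·| ≈ 64731, ∠ ≈ 161.23°
|G| = 500000 / 64731 ≈ 7.7243
Gain = 20 log₁₀(7.7243) ≈ 17.76 dB
∠G = 0.00° − 161.23° = -161.23°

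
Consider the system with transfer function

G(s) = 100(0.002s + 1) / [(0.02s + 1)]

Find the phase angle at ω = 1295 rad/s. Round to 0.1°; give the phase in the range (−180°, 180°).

At ω = 1295 rad/s:
zero (1 + j1295·0.002) = 1 + j2.59 → |·| ≈ 2.7763, ∠ ≈ 68.89°
pole (1 + j1295·0.02) = 1 + j25.9 → |·| ≈ 25.919, ∠ ≈ 87.79°
∠G = (68.89°) − (87.79°) = -18.90°

-18.9°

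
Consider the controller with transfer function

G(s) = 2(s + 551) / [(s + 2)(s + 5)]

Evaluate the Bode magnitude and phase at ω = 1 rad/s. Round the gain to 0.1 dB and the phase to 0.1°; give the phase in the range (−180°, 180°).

39.7 dB, -37.8°

At s = jω = j1:
zero (s+551): 551 + j1 → |·| = √(551²+1²) = √303602 ≈ 551, ∠ = arctan(1/551) ≈ 0.10°
pole (s+2): 2 + j1 → |·| = √(2²+1²) = √5 ≈ 2.2361, ∠ = arctan(1/2) ≈ 26.57°
pole (s+5): 5 + j1 → |·| = √(5²+1²) = √26 ≈ 5.099, ∠ = arctan(1/5) ≈ 11.31°
|G| = 2 · 551 / 11.402 ≈ 96.65
Gain = 20 log₁₀(96.65) ≈ 39.70 dB
∠G = 0.10° − 37.88° = -37.78°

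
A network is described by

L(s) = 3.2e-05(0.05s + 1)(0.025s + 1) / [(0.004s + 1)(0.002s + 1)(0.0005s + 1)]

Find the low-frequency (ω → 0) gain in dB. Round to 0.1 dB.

-89.9 dB

L(0) = 3.2e-05 · 1 / 1 = 3.2e-05
20 log₁₀(3.2e-05) ≈ -89.90 dB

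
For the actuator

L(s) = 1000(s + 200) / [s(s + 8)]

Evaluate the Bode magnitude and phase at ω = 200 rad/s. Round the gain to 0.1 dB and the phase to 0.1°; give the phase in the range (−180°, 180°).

At s = jω = j200:
zero (s+200): 200 + j200 → |·| = √(200²+200²) = √80000 ≈ 282.84, ∠ = arctan(200/200) ≈ 45.00°
pole (s+8): 8 + j200 → |·| = √(8²+200²) = √40064 ≈ 200.16, ∠ = arctan(200/8) ≈ 87.71°
pole at origin: |s| = 200, ∠ = 90.00° (in denominator)
|L| = 1000 · 282.84 / 40032 ≈ 7.0653
Gain = 20 log₁₀(7.0653) ≈ 16.98 dB
∠L = 45.00° − 177.71° = -132.71°

17.0 dB, -132.7°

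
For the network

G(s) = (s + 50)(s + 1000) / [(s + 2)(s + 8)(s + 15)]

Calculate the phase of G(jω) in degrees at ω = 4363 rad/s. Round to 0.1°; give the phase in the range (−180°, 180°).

At s = jω = j4363:
zero (s+50): 50 + j4363 → |·| = √(50²+4363²) = √19038269 ≈ 4363.3, ∠ = arctan(4363/50) ≈ 89.34°
zero (s+1000): 1000 + j4363 → |·| = √(1000²+4363²) = √20035769 ≈ 4476.1, ∠ = arctan(4363/1000) ≈ 77.09°
pole (s+2): 2 + j4363 → |·| = √(2²+4363²) = √19035773 ≈ 4363, ∠ = arctan(4363/2) ≈ 89.97°
pole (s+8): 8 + j4363 → |·| = √(8²+4363²) = √19035833 ≈ 4363, ∠ = arctan(4363/8) ≈ 89.89°
pole (s+15): 15 + j4363 → |·| = √(15²+4363²) = √19035994 ≈ 4363, ∠ = arctan(4363/15) ≈ 89.80°
∠G = 166.43° − 269.66° = -103.23°

-103.2°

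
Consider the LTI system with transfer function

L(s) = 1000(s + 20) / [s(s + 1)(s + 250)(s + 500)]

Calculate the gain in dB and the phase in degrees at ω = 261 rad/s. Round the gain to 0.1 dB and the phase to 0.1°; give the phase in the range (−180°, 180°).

-94.5 dB, -168.0°

At s = jω = j261:
zero (s+20): 20 + j261 → |·| = √(20²+261²) = √68521 ≈ 261.77, ∠ = arctan(261/20) ≈ 85.62°
pole (s+1): 1 + j261 → |·| = √(1²+261²) = √68122 ≈ 261, ∠ = arctan(261/1) ≈ 89.78°
pole (s+250): 250 + j261 → |·| = √(250²+261²) = √130621 ≈ 361.42, ∠ = arctan(261/250) ≈ 46.23°
pole (s+500): 500 + j261 → |·| = √(500²+261²) = √318121 ≈ 564.02, ∠ = arctan(261/500) ≈ 27.56°
pole at origin: |s| = 261, ∠ = 90.00° (in denominator)
|L| = 1000 · 261.77 / 1.3886e+10 ≈ 1.8851e-05
Gain = 20 log₁₀(1.8851e-05) ≈ -94.49 dB
∠L = 85.62° − 253.57° = -167.95°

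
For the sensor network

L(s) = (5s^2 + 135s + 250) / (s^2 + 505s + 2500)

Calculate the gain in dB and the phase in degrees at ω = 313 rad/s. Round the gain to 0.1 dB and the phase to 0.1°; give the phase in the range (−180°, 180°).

Substitute s = j313:
Numerator: 5(j313)^2 + 135(j313) + 250 = -489595 + j42255
Denominator: (j313)^2 + 505(j313) + 2500 = -95469 + j158065
|N| = √(489595² + 42255²) ≈ 4.9142e+05, ∠N ≈ 175.07°
|D| = √(95469² + 158065²) ≈ 1.8466e+05, ∠D ≈ 121.13°
|L| = 4.9142e+05 / 1.8466e+05 ≈ 2.6612
Gain = 20 log₁₀(2.6612) ≈ 8.50 dB
∠L = 175.07° − 121.13° = 53.94°

8.5 dB, 53.9°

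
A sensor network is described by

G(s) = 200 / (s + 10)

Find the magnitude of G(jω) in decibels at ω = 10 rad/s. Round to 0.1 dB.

23.0 dB

Substitute s = j10:
Numerator: 200 = 200 + j0
Denominator: (j10) + 10 = 10 + j10
|N| = √(200² + 0²) ≈ 200, ∠N ≈ 0.00°
|D| = √(10² + 10²) ≈ 14.142, ∠D ≈ 45.00°
|G| = 200 / 14.142 ≈ 14.142
Gain = 20 log₁₀(14.142) ≈ 23.01 dB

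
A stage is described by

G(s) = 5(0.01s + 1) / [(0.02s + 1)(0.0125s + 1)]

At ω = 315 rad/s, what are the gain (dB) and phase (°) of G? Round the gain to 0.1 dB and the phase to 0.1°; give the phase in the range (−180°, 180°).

At ω = 315 rad/s:
zero (1 + j315·0.01) = 1 + j3.15 → |·| ≈ 3.3049, ∠ ≈ 72.39°
pole (1 + j315·0.02) = 1 + j6.3 → |·| ≈ 6.3789, ∠ ≈ 80.98°
pole (1 + j315·0.0125) = 1 + j3.9375 → |·| ≈ 4.0625, ∠ ≈ 75.75°
|G| = 5 · 3.3049 / (6.3789 · 4.0625) ≈ 0.63766
Gain = 20 log₁₀(0.63766) ≈ -3.91 dB
∠G = (72.39°) − (80.98° + 75.75°) = -84.34°

-3.9 dB, -84.3°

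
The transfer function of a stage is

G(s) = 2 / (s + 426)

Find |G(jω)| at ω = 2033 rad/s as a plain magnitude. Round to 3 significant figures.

0.000963

At s = jω = j2033:
pole (s+426): 426 + j2033 → |·| = √(426²+2033²) = √4314565 ≈ 2077.2, ∠ = arctan(2033/426) ≈ 78.17°
|G| = 2 / 2077.2 ≈ 0.00096283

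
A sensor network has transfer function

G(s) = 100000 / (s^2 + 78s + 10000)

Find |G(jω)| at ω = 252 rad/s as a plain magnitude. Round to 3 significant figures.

At s = jω = j252:
quadratic: (j252)² + 78·j252 + 10000 = -53504 + j19656 → |·| ≈ 57000, ∠ ≈ 159.83°
|G| = 100000 / 57000 ≈ 1.7544

1.75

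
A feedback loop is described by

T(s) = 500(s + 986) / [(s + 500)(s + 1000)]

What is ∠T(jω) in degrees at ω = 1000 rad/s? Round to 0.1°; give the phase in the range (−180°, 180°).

At s = jω = j1000:
zero (s+986): 986 + j1000 → |·| = √(986²+1000²) = √1972196 ≈ 1404.3, ∠ = arctan(1000/986) ≈ 45.40°
pole (s+500): 500 + j1000 → |·| = √(500²+1000²) = √1250000 ≈ 1118, ∠ = arctan(1000/500) ≈ 63.43°
pole (s+1000): 1000 + j1000 → |·| = √(1000²+1000²) = √2000000 ≈ 1414.2, ∠ = arctan(1000/1000) ≈ 45.00°
∠T = 45.40° − 108.43° = -63.03°

-63.0°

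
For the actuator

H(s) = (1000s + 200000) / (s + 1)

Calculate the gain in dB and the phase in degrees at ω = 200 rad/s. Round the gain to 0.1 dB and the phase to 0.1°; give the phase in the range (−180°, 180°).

Substitute s = j200:
Numerator: 1000(j200) + 200000 = 200000 + j200000
Denominator: (j200) + 1 = 1 + j200
|N| = √(200000² + 200000²) ≈ 2.8284e+05, ∠N ≈ 45.00°
|D| = √(1² + 200²) ≈ 200, ∠D ≈ 89.71°
|H| = 2.8284e+05 / 200 ≈ 1414.2
Gain = 20 log₁₀(1414.2) ≈ 63.01 dB
∠H = 45.00° − 89.71° = -44.71°

63.0 dB, -44.7°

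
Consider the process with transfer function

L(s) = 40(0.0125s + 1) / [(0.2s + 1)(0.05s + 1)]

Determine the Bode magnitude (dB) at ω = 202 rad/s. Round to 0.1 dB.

-11.5 dB

At ω = 202 rad/s:
zero (1 + j202·0.0125) = 1 + j2.525 → |·| ≈ 2.7158, ∠ ≈ 68.39°
pole (1 + j202·0.2) = 1 + j40.4 → |·| ≈ 40.412, ∠ ≈ 88.58°
pole (1 + j202·0.05) = 1 + j10.1 → |·| ≈ 10.149, ∠ ≈ 84.35°
|L| = 40 · 2.7158 / (40.412 · 10.149) ≈ 0.26486
Gain = 20 log₁₀(0.26486) ≈ -11.54 dB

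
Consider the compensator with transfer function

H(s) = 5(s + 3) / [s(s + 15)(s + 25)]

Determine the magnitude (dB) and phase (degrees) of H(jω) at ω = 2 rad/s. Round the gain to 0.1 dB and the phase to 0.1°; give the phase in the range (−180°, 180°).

At s = jω = j2:
zero (s+3): 3 + j2 → |·| = √(3²+2²) = √13 ≈ 3.6056, ∠ = arctan(2/3) ≈ 33.69°
pole (s+15): 15 + j2 → |·| = √(15²+2²) = √229 ≈ 15.133, ∠ = arctan(2/15) ≈ 7.59°
pole (s+25): 25 + j2 → |·| = √(25²+2²) = √629 ≈ 25.08, ∠ = arctan(2/25) ≈ 4.57°
pole at origin: |s| = 2, ∠ = 90.00° (in denominator)
|H| = 5 · 3.6056 / 759.07 ≈ 0.02375
Gain = 20 log₁₀(0.02375) ≈ -32.49 dB
∠H = 33.69° − 102.16° = -68.47°

-32.5 dB, -68.5°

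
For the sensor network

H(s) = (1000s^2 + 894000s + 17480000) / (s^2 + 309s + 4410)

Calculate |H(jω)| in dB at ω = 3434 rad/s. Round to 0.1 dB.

Substitute s = j3434:
Numerator: 1000(j3434)^2 + 894000(j3434) + 17480000 = -11774876000 + j3069996000
Denominator: (j3434)^2 + 309(j3434) + 4410 = -11787946 + j1061106
|N| = √(11774876000² + 3069996000²) ≈ 1.2169e+10, ∠N ≈ 165.39°
|D| = √(11787946² + 1061106²) ≈ 1.1836e+07, ∠D ≈ 174.86°
|H| = 1.2169e+10 / 1.1836e+07 ≈ 1028.1
Gain = 20 log₁₀(1028.1) ≈ 60.24 dB

60.2 dB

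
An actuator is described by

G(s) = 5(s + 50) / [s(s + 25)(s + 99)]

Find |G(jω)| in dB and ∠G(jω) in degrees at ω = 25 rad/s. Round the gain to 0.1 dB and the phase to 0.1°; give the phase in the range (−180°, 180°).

-50.2 dB, -122.6°

At s = jω = j25:
zero (s+50): 50 + j25 → |·| = √(50²+25²) = √3125 ≈ 55.902, ∠ = arctan(25/50) ≈ 26.57°
pole (s+25): 25 + j25 → |·| = √(25²+25²) = √1250 ≈ 35.355, ∠ = arctan(25/25) ≈ 45.00°
pole (s+99): 99 + j25 → |·| = √(99²+25²) = √10426 ≈ 102.11, ∠ = arctan(25/99) ≈ 14.17°
pole at origin: |s| = 25, ∠ = 90.00° (in denominator)
|G| = 5 · 55.902 / 90252 ≈ 0.003097
Gain = 20 log₁₀(0.003097) ≈ -50.18 dB
∠G = 26.57° − 149.17° = -122.60°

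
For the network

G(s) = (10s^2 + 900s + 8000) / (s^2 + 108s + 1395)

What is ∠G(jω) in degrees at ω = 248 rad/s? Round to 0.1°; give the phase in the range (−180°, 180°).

Substitute s = j248:
Numerator: 10(j248)^2 + 900(j248) + 8000 = -607040 + j223200
Denominator: (j248)^2 + 108(j248) + 1395 = -60109 + j26784
|N| = √(607040² + 223200²) ≈ 6.4677e+05, ∠N ≈ 159.81°
|D| = √(60109² + 26784²) ≈ 65806, ∠D ≈ 155.98°
∠G = 159.81° − 155.98° = 3.83°

3.8°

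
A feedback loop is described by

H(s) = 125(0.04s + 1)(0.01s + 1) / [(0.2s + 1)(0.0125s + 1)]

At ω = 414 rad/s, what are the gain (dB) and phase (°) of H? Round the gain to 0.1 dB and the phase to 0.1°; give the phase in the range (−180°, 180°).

26.1 dB, -5.4°

At ω = 414 rad/s:
zero (1 + j414·0.04) = 1 + j16.56 → |·| ≈ 16.59, ∠ ≈ 86.54°
zero (1 + j414·0.01) = 1 + j4.14 → |·| ≈ 4.2591, ∠ ≈ 76.42°
pole (1 + j414·0.2) = 1 + j82.8 → |·| ≈ 82.806, ∠ ≈ 89.31°
pole (1 + j414·0.0125) = 1 + j5.175 → |·| ≈ 5.2707, ∠ ≈ 79.06°
|H| = 125 · 16.59 · 4.2591 / (82.806 · 5.2707) ≈ 20.237
Gain = 20 log₁₀(20.237) ≈ 26.12 dB
∠H = (86.54° + 76.42°) − (89.31° + 79.06°) = -5.41°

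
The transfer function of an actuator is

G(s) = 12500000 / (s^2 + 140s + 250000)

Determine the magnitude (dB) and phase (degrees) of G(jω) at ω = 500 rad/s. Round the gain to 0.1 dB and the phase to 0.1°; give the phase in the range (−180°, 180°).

At s = jω = j500:
quadratic: (j500)² + 140·j500 + 250000 = 0 + j70000 → |·| ≈ 70000, ∠ ≈ 90.00°
|G| = 12500000 / 70000 ≈ 178.57
Gain = 20 log₁₀(178.57) ≈ 45.04 dB
∠G = 0.00° − 90.00° = -90.00°

45.0 dB, -90.0°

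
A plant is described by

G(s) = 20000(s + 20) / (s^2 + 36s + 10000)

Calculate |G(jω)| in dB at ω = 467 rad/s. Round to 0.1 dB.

33.0 dB

At s = jω = j467:
zero (s+20): 20 + j467 → |·| = √(20²+467²) = √218489 ≈ 467.43, ∠ = arctan(467/20) ≈ 87.55°
quadratic: (j467)² + 36·j467 + 10000 = -208089 + j16812 → |·| ≈ 2.0877e+05, ∠ ≈ 175.38°
|G| = 20000 · 467.43 / 2.0877e+05 ≈ 44.779
Gain = 20 log₁₀(44.779) ≈ 33.02 dB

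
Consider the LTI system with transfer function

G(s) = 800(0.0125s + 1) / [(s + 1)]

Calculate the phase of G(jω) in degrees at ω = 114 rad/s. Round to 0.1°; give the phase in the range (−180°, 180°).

At ω = 114 rad/s:
zero (1 + j114·0.0125) = 1 + j1.425 → |·| ≈ 1.7409, ∠ ≈ 54.94°
pole (1 + j114·1) = 1 + j114 → |·| ≈ 114, ∠ ≈ 89.50°
∠G = (54.94°) − (89.50°) = -34.56°

-34.6°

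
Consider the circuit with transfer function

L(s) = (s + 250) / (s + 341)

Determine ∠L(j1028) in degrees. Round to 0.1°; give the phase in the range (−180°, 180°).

4.7°

At s = jω = j1028:
zero (s+250): 250 + j1028 → |·| = √(250²+1028²) = √1119284 ≈ 1058, ∠ = arctan(1028/250) ≈ 76.33°
pole (s+341): 341 + j1028 → |·| = √(341²+1028²) = √1173065 ≈ 1083.1, ∠ = arctan(1028/341) ≈ 71.65°
∠L = 76.33° − 71.65° = 4.68°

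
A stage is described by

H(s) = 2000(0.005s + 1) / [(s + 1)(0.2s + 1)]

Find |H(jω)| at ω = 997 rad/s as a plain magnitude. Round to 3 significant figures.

0.0511

At ω = 997 rad/s:
zero (1 + j997·0.005) = 1 + j4.985 → |·| ≈ 5.0843, ∠ ≈ 78.66°
pole (1 + j997·1) = 1 + j997 → |·| ≈ 997, ∠ ≈ 89.94°
pole (1 + j997·0.2) = 1 + j199.4 → |·| ≈ 199.4, ∠ ≈ 89.71°
|H| = 2000 · 5.0843 / (997 · 199.4) ≈ 0.051149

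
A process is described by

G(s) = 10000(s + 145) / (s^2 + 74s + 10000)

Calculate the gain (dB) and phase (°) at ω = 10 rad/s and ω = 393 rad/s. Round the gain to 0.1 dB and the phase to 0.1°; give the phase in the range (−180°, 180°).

ω = 10: 43.3 dB, -0.3°; ω = 393: 29.1 dB, -98.9°

At s = jω = j10:
zero (s+145): 145 + j10 → |·| = √(145²+10²) = √21125 ≈ 145.34, ∠ = arctan(10/145) ≈ 3.95°
quadratic: (j10)² + 74·j10 + 10000 = 9900 + j740 → |·| ≈ 9927.6, ∠ ≈ 4.27°
|G| = 10000 · 145.34 / 9927.6 ≈ 146.4
Gain = 20 log₁₀(146.4) ≈ 43.31 dB
∠G = 3.95° − 4.27° = -0.32°

At s = jω = j393:
zero (s+145): 145 + j393 → |·| = √(145²+393²) = √175474 ≈ 418.9, ∠ = arctan(393/145) ≈ 69.75°
quadratic: (j393)² + 74·j393 + 10000 = -144449 + j29082 → |·| ≈ 1.4735e+05, ∠ ≈ 168.62°
|G| = 10000 · 418.9 / 1.4735e+05 ≈ 28.429
Gain = 20 log₁₀(28.429) ≈ 29.08 dB
∠G = 69.75° − 168.62° = -98.87°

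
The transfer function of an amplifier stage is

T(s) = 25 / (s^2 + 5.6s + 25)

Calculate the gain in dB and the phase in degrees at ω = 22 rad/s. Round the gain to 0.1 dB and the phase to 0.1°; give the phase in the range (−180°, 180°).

-25.6 dB, -165.0°

At s = jω = j22:
quadratic: (j22)² + 5.6·j22 + 25 = -459 + j123.2 → |·| ≈ 475.25, ∠ ≈ 164.98°
|T| = 25 / 475.25 ≈ 0.052604
Gain = 20 log₁₀(0.052604) ≈ -25.58 dB
∠T = 0.00° − 164.98° = -164.98°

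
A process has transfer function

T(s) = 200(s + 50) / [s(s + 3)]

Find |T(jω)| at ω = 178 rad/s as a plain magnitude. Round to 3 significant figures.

1.17

At s = jω = j178:
zero (s+50): 50 + j178 → |·| = √(50²+178²) = √34184 ≈ 184.89, ∠ = arctan(178/50) ≈ 74.31°
pole (s+3): 3 + j178 → |·| = √(3²+178²) = √31693 ≈ 178.03, ∠ = arctan(178/3) ≈ 89.03°
pole at origin: |s| = 178, ∠ = 90.00° (in denominator)
|T| = 200 · 184.89 / 31689 ≈ 1.1669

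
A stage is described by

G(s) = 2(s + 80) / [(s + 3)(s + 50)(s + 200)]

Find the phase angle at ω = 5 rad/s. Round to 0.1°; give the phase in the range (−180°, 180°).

-62.6°

At s = jω = j5:
zero (s+80): 80 + j5 → |·| = √(80²+5²) = √6425 ≈ 80.156, ∠ = arctan(5/80) ≈ 3.58°
pole (s+3): 3 + j5 → |·| = √(3²+5²) = √34 ≈ 5.831, ∠ = arctan(5/3) ≈ 59.04°
pole (s+50): 50 + j5 → |·| = √(50²+5²) = √2525 ≈ 50.249, ∠ = arctan(5/50) ≈ 5.71°
pole (s+200): 200 + j5 → |·| = √(200²+5²) = √40025 ≈ 200.06, ∠ = arctan(5/200) ≈ 1.43°
∠G = 3.58° − 66.18° = -62.60°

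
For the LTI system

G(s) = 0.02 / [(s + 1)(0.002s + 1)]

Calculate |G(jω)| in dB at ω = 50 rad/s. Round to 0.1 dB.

At ω = 50 rad/s:
pole (1 + j50·1) = 1 + j50 → |·| ≈ 50.01, ∠ ≈ 88.85°
pole (1 + j50·0.002) = 1 + j0.1 → |·| ≈ 1.005, ∠ ≈ 5.71°
|G| = 0.02 · 1 / (50.01 · 1.005) ≈ 0.00039793
Gain = 20 log₁₀(0.00039793) ≈ -68.00 dB

-68.0 dB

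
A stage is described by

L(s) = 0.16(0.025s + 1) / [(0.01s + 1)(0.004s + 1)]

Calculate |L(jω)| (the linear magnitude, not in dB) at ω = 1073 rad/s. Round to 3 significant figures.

0.0904

At ω = 1073 rad/s:
zero (1 + j1073·0.025) = 1 + j26.825 → |·| ≈ 26.844, ∠ ≈ 87.87°
pole (1 + j1073·0.01) = 1 + j10.73 → |·| ≈ 10.776, ∠ ≈ 84.68°
pole (1 + j1073·0.004) = 1 + j4.292 → |·| ≈ 4.407, ∠ ≈ 76.88°
|L| = 0.16 · 26.844 / (10.776 · 4.407) ≈ 0.090441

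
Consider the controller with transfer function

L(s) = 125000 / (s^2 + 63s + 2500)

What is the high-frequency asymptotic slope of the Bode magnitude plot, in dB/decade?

-40 dB/decade

Each pole contributes −20 dB/decade at high frequency; each zero contributes +20 dB/decade.
Net: 0 zero(s) − 2 pole(s) → -40 dB/decade.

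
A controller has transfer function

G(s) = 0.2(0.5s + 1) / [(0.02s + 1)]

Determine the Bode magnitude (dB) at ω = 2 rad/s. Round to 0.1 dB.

At ω = 2 rad/s:
zero (1 + j2·0.5) = 1 + j1 → |·| ≈ 1.4142, ∠ ≈ 45.00°
pole (1 + j2·0.02) = 1 + j0.04 → |·| ≈ 1.0008, ∠ ≈ 2.29°
|G| = 0.2 · 1.4142 / (1.0008) ≈ 0.28261
Gain = 20 log₁₀(0.28261) ≈ -10.98 dB

-11.0 dB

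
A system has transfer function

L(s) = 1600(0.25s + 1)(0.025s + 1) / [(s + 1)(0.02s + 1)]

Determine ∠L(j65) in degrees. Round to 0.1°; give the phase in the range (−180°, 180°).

At ω = 65 rad/s:
zero (1 + j65·0.25) = 1 + j16.25 → |·| ≈ 16.281, ∠ ≈ 86.48°
zero (1 + j65·0.025) = 1 + j1.625 → |·| ≈ 1.908, ∠ ≈ 58.39°
pole (1 + j65·1) = 1 + j65 → |·| ≈ 65.008, ∠ ≈ 89.12°
pole (1 + j65·0.02) = 1 + j1.3 → |·| ≈ 1.6401, ∠ ≈ 52.43°
∠L = (86.48° + 58.39°) − (89.12° + 52.43°) = 3.32°

3.3°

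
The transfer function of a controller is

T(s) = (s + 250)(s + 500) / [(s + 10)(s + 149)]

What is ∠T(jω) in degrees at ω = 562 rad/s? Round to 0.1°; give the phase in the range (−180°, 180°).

At s = jω = j562:
zero (s+250): 250 + j562 → |·| = √(250²+562²) = √378344 ≈ 615.1, ∠ = arctan(562/250) ≈ 66.02°
zero (s+500): 500 + j562 → |·| = √(500²+562²) = √565844 ≈ 752.23, ∠ = arctan(562/500) ≈ 48.34°
pole (s+10): 10 + j562 → |·| = √(10²+562²) = √315944 ≈ 562.09, ∠ = arctan(562/10) ≈ 88.98°
pole (s+149): 149 + j562 → |·| = √(149²+562²) = √338045 ≈ 581.42, ∠ = arctan(562/149) ≈ 75.15°
∠T = 114.36° − 164.13° = -49.77°

-49.8°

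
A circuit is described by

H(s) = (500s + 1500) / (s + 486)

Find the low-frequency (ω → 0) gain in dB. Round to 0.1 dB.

H(0) = 1500 / 486 ≈ 3.0864
20 log₁₀(3.0864) ≈ 9.79 dB

9.8 dB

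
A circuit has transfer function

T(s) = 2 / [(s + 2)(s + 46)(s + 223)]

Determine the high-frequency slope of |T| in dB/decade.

Each pole contributes −20 dB/decade at high frequency; each zero contributes +20 dB/decade.
Net: 0 zero(s) − 3 pole(s) → -60 dB/decade.

-60 dB/decade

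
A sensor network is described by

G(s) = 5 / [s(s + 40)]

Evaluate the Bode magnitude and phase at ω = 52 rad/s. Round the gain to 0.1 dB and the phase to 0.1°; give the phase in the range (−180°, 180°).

-56.7 dB, -142.4°

At s = jω = j52:
pole (s+40): 40 + j52 → |·| = √(40²+52²) = √4304 ≈ 65.605, ∠ = arctan(52/40) ≈ 52.43°
pole at origin: |s| = 52, ∠ = 90.00° (in denominator)
|G| = 5 / 3411.5 ≈ 0.0014656
Gain = 20 log₁₀(0.0014656) ≈ -56.68 dB
∠G = 0.00° − 142.43° = -142.43°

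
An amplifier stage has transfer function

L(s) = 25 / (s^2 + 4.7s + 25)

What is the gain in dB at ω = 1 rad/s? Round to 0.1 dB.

At s = jω = j1:
quadratic: (j1)² + 4.7·j1 + 25 = 24 + j4.7 → |·| ≈ 24.456, ∠ ≈ 11.08°
|L| = 25 / 24.456 ≈ 1.0222
Gain = 20 log₁₀(1.0222) ≈ 0.19 dB

0.2 dB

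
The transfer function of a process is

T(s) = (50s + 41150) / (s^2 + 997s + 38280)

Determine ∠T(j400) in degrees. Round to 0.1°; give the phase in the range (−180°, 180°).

Substitute s = j400:
Numerator: 50(j400) + 41150 = 41150 + j20000
Denominator: (j400)^2 + 997(j400) + 38280 = -121720 + j398800
|N| = √(41150² + 20000²) ≈ 45753, ∠N ≈ 25.92°
|D| = √(121720² + 398800²) ≈ 4.1696e+05, ∠D ≈ 106.97°
∠T = 25.92° − 106.97° = -81.05°

-81.1°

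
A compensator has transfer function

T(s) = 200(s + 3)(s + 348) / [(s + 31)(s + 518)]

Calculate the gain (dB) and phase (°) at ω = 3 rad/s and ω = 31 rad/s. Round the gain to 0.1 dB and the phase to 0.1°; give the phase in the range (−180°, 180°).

ω = 3: 25.3 dB, 39.6°; ω = 31: 39.6 dB, 41.1°

At s = jω = j3:
zero (s+3): 3 + j3 → |·| = √(3²+3²) = √18 ≈ 4.2426, ∠ = arctan(3/3) ≈ 45.00°
zero (s+348): 348 + j3 → |·| = √(348²+3²) = √121113 ≈ 348.01, ∠ = arctan(3/348) ≈ 0.49°
pole (s+31): 31 + j3 → |·| = √(31²+3²) = √970 ≈ 31.145, ∠ = arctan(3/31) ≈ 5.53°
pole (s+518): 518 + j3 → |·| = √(518²+3²) = √268333 ≈ 518.01, ∠ = arctan(3/518) ≈ 0.33°
|T| = 200 · 1476.5 / 16133 ≈ 18.304
Gain = 20 log₁₀(18.304) ≈ 25.25 dB
∠T = 45.49° − 5.86° = 39.63°

At s = jω = j31:
zero (s+3): 3 + j31 → |·| = √(3²+31²) = √970 ≈ 31.145, ∠ = arctan(31/3) ≈ 84.47°
zero (s+348): 348 + j31 → |·| = √(348²+31²) = √122065 ≈ 349.38, ∠ = arctan(31/348) ≈ 5.09°
pole (s+31): 31 + j31 → |·| = √(31²+31²) = √1922 ≈ 43.841, ∠ = arctan(31/31) ≈ 45.00°
pole (s+518): 518 + j31 → |·| = √(518²+31²) = √269285 ≈ 518.93, ∠ = arctan(31/518) ≈ 3.42°
|T| = 200 · 10881 / 22750 ≈ 95.657
Gain = 20 log₁₀(95.657) ≈ 39.61 dB
∠T = 89.56° − 48.42° = 41.14°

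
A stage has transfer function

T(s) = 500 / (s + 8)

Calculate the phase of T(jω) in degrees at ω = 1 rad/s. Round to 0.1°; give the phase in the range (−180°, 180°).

Substitute s = j1:
Numerator: 500 = 500 + j0
Denominator: (j1) + 8 = 8 + j1
|N| = √(500² + 0²) ≈ 500, ∠N ≈ 0.00°
|D| = √(8² + 1²) ≈ 8.0623, ∠D ≈ 7.13°
∠T = 0.00° − 7.13° = -7.13°

-7.1°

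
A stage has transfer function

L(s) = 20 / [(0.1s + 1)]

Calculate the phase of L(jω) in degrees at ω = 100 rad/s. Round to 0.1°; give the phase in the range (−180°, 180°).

-84.3°

At ω = 100 rad/s:
pole (1 + j100·0.1) = 1 + j10 → |·| ≈ 10.05, ∠ ≈ 84.29°
∠L = (0°) − (84.29°) = -84.29°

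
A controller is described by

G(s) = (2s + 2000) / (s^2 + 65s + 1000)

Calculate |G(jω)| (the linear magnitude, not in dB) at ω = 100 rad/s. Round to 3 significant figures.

0.181

Substitute s = j100:
Numerator: 2(j100) + 2000 = 2000 + j200
Denominator: (j100)^2 + 65(j100) + 1000 = -9000 + j6500
|N| = √(2000² + 200²) ≈ 2010, ∠N ≈ 5.71°
|D| = √(9000² + 6500²) ≈ 11102, ∠D ≈ 144.16°
|G| = 2010 / 11102 ≈ 0.18105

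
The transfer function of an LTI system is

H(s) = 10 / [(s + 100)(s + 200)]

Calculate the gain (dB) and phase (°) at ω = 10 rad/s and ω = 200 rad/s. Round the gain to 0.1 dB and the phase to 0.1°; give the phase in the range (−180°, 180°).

At s = jω = j10:
pole (s+100): 100 + j10 → |·| = √(100²+10²) = √10100 ≈ 100.5, ∠ = arctan(10/100) ≈ 5.71°
pole (s+200): 200 + j10 → |·| = √(200²+10²) = √40100 ≈ 200.25, ∠ = arctan(10/200) ≈ 2.86°
|H| = 10 / 20125 ≈ 0.00049689
Gain = 20 log₁₀(0.00049689) ≈ -66.07 dB
∠H = 0.00° − 8.57° = -8.57°

At s = jω = j200:
pole (s+100): 100 + j200 → |·| = √(100²+200²) = √50000 ≈ 223.61, ∠ = arctan(200/100) ≈ 63.43°
pole (s+200): 200 + j200 → |·| = √(200²+200²) = √80000 ≈ 282.84, ∠ = arctan(200/200) ≈ 45.00°
|H| = 10 / 63246 ≈ 0.00015811
Gain = 20 log₁₀(0.00015811) ≈ -76.02 dB
∠H = 0.00° − 108.43° = -108.43°

ω = 10: -66.1 dB, -8.6°; ω = 200: -76.0 dB, -108.4°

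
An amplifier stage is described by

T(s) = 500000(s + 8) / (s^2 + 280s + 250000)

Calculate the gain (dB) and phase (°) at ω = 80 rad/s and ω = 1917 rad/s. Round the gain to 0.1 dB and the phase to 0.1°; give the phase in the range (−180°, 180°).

At s = jω = j80:
zero (s+8): 8 + j80 → |·| = √(8²+80²) = √6464 ≈ 80.399, ∠ = arctan(80/8) ≈ 84.29°
quadratic: (j80)² + 280·j80 + 250000 = 243600 + j22400 → |·| ≈ 2.4463e+05, ∠ ≈ 5.25°
|T| = 500000 · 80.399 / 2.4463e+05 ≈ 164.33
Gain = 20 log₁₀(164.33) ≈ 44.31 dB
∠T = 84.29° − 5.25° = 79.04°

At s = jω = j1917:
zero (s+8): 8 + j1917 → |·| = √(8²+1917²) = √3674953 ≈ 1917, ∠ = arctan(1917/8) ≈ 89.76°
quadratic: (j1917)² + 280·j1917 + 250000 = -3424889 + j536760 → |·| ≈ 3.4667e+06, ∠ ≈ 171.09°
|T| = 500000 · 1917 / 3.4667e+06 ≈ 276.49
Gain = 20 log₁₀(276.49) ≈ 48.83 dB
∠T = 89.76° − 171.09° = -81.33°

ω = 80: 44.3 dB, 79.0°; ω = 1917: 48.8 dB, -81.3°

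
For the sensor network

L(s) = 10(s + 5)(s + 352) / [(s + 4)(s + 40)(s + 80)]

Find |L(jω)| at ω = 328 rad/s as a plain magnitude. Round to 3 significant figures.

0.0431

At s = jω = j328:
zero (s+5): 5 + j328 → |·| = √(5²+328²) = √107609 ≈ 328.04, ∠ = arctan(328/5) ≈ 89.13°
zero (s+352): 352 + j328 → |·| = √(352²+328²) = √231488 ≈ 481.13, ∠ = arctan(328/352) ≈ 42.98°
pole (s+4): 4 + j328 → |·| = √(4²+328²) = √107600 ≈ 328.02, ∠ = arctan(328/4) ≈ 89.30°
pole (s+40): 40 + j328 → |·| = √(40²+328²) = √109184 ≈ 330.43, ∠ = arctan(328/40) ≈ 83.05°
pole (s+80): 80 + j328 → |·| = √(80²+328²) = √113984 ≈ 337.62, ∠ = arctan(328/80) ≈ 76.29°
|L| = 10 · 1.5783e+05 / 3.6594e+07 ≈ 0.04313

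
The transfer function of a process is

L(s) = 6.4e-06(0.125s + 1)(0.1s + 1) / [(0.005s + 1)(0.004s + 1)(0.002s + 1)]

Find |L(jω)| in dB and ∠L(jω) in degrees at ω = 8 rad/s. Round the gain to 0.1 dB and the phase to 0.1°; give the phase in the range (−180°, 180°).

At ω = 8 rad/s:
zero (1 + j8·0.125) = 1 + j1 → |·| ≈ 1.4142, ∠ ≈ 45.00°
zero (1 + j8·0.1) = 1 + j0.8 → |·| ≈ 1.2806, ∠ ≈ 38.66°
pole (1 + j8·0.005) = 1 + j0.04 → |·| ≈ 1.0008, ∠ ≈ 2.29°
pole (1 + j8·0.004) = 1 + j0.032 → |·| ≈ 1.0005, ∠ ≈ 1.83°
pole (1 + j8·0.002) = 1 + j0.016 → |·| ≈ 1.0001, ∠ ≈ 0.92°
|L| = 6.4e-06 · 1.4142 · 1.2806 / (1.0008 · 1.0005 · 1.0001) ≈ 1.1574e-05
Gain = 20 log₁₀(1.1574e-05) ≈ -98.73 dB
∠L = (45.00° + 38.66°) − (2.29° + 1.83° + 0.92°) = 78.62°

-98.7 dB, 78.6°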